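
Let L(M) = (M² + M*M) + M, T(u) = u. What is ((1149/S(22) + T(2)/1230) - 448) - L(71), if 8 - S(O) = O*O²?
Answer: -13873879919/1308720 ≈ -10601.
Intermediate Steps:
S(O) = 8 - O³ (S(O) = 8 - O*O² = 8 - O³)
L(M) = M + 2*M² (L(M) = (M² + M²) + M = 2*M² + M = M + 2*M²)
((1149/S(22) + T(2)/1230) - 448) - L(71) = ((1149/(8 - 1*22³) + 2/1230) - 448) - 71*(1 + 2*71) = ((1149/(8 - 1*10648) + 2*(1/1230)) - 448) - 71*(1 + 142) = ((1149/(8 - 10648) + 1/615) - 448) - 71*143 = ((1149/(-10640) + 1/615) - 448) - 1*10153 = ((1149*(-1/10640) + 1/615) - 448) - 10153 = ((-1149/10640 + 1/615) - 448) - 10153 = (-139199/1308720 - 448) - 10153 = -586445759/1308720 - 10153 = -13873879919/1308720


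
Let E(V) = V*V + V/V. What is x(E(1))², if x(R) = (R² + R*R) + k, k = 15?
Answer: 529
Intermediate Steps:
E(V) = 1 + V² (E(V) = V² + 1 = 1 + V²)
x(R) = 15 + 2*R² (x(R) = (R² + R*R) + 15 = (R² + R²) + 15 = 2*R² + 15 = 15 + 2*R²)
x(E(1))² = (15 + 2*(1 + 1²)²)² = (15 + 2*(1 + 1)²)² = (15 + 2*2²)² = (15 + 2*4)² = (15 + 8)² = 23² = 529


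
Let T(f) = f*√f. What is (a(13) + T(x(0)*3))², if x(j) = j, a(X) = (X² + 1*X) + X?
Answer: 38025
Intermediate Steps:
a(X) = X² + 2*X (a(X) = (X² + X) + X = (X + X²) + X = X² + 2*X)
T(f) = f^(3/2)
(a(13) + T(x(0)*3))² = (13*(2 + 13) + (0*3)^(3/2))² = (13*15 + 0^(3/2))² = (195 + 0)² = 195² = 38025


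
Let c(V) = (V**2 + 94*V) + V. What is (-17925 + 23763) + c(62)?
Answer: 15572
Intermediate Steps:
c(V) = V**2 + 95*V
(-17925 + 23763) + c(62) = (-17925 + 23763) + 62*(95 + 62) = 5838 + 62*157 = 5838 + 9734 = 15572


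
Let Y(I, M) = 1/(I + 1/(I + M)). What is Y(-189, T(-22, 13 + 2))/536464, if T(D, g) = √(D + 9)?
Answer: -6753915/684810060056848 + I*√13/684810060056848 ≈ -9.8625e-9 + 5.265e-15*I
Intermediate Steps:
T(D, g) = √(9 + D)
Y(-189, T(-22, 13 + 2))/536464 = ((-189 + √(9 - 22))/(1 + (-189)² - 189*√(9 - 22)))/536464 = ((-189 + √(-13))/(1 + 35721 - 189*I*√13))*(1/536464) = ((-189 + I*√13)/(1 + 35721 - 189*I*√13))*(1/536464) = ((-189 + I*√13)/(35722 - 189*I*√13))*(1/536464) = (-189 + I*√13)/(536464*(35722 - 189*I*√13))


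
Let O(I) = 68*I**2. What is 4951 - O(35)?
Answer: -78349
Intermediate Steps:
4951 - O(35) = 4951 - 68*35**2 = 4951 - 68*1225 = 4951 - 1*83300 = 4951 - 83300 = -78349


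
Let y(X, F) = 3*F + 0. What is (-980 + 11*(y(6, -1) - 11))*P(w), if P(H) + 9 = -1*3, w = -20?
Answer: 13608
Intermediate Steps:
P(H) = -12 (P(H) = -9 - 1*3 = -9 - 3 = -12)
y(X, F) = 3*F
(-980 + 11*(y(6, -1) - 11))*P(w) = (-980 + 11*(3*(-1) - 11))*(-12) = (-980 + 11*(-3 - 11))*(-12) = (-980 + 11*(-14))*(-12) = (-980 - 154)*(-12) = -1134*(-12) = 13608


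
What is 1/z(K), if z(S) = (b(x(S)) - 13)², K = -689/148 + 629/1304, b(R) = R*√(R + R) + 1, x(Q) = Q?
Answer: 338686026728325376/(6983608512 + 1409387*I*√24781379)² ≈ -1.602e-5 - 0.0034561*I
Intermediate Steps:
b(R) = 1 + √2*R^(3/2) (b(R) = R*√(2*R) + 1 = R*(√2*√R) + 1 = √2*R^(3/2) + 1 = 1 + √2*R^(3/2))
K = -201341/48248 (K = -689*1/148 + 629*(1/1304) = -689/148 + 629/1304 = -201341/48248 ≈ -4.1730)
z(S) = (-12 + √2*S^(3/2))² (z(S) = ((1 + √2*S^(3/2)) - 13)² = (-12 + √2*S^(3/2))²)
1/z(K) = 1/((-12 + √2*(-201341/48248)^(3/2))²) = 1/((-12 + √2*(-1409387*I*√49562758/1163934752))²) = 1/((-12 - 1409387*I*√24781379/581967376)²) = (-12 - 1409387*I*√24781379/581967376)⁻²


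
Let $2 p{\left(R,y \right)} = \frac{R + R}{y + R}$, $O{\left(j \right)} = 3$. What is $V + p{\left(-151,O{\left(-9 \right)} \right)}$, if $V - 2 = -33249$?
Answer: $- \frac{4920405}{148} \approx -33246.0$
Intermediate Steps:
$V = -33247$ ($V = 2 - 33249 = -33247$)
$p{\left(R,y \right)} = \frac{R}{R + y}$ ($p{\left(R,y \right)} = \frac{\left(R + R\right) \frac{1}{y + R}}{2} = \frac{2 R \frac{1}{R + y}}{2} = \frac{R}{R + y}$)
$V + p{\left(-151,O{\left(-9 \right)} \right)} = -33247 - \frac{151}{-151 + 3} = -33247 - \frac{151}{-148} = -33247 - - \frac{151}{148} = -33247 + \frac{151}{148} = - \frac{4920405}{148}$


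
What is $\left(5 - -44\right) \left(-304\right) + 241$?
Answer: $-14655$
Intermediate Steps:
$\left(5 - -44\right) \left(-304\right) + 241 = \left(5 + 44\right) \left(-304\right) + 241 = 49 \left(-304\right) + 241 = -14896 + 241 = -14655$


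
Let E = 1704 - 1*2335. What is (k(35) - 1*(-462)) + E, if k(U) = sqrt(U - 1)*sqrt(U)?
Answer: -169 + sqrt(1190) ≈ -134.50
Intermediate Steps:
E = -631 (E = 1704 - 2335 = -631)
k(U) = sqrt(U)*sqrt(-1 + U) (k(U) = sqrt(-1 + U)*sqrt(U) = sqrt(U)*sqrt(-1 + U))
(k(35) - 1*(-462)) + E = (sqrt(35)*sqrt(-1 + 35) - 1*(-462)) - 631 = (sqrt(35)*sqrt(34) + 462) - 631 = (sqrt(1190) + 462) - 631 = (462 + sqrt(1190)) - 631 = -169 + sqrt(1190)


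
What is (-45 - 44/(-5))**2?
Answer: 32761/25 ≈ 1310.4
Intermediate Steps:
(-45 - 44/(-5))**2 = (-45 - 44*(-1/5))**2 = (-45 + 44/5)**2 = (-181/5)**2 = 32761/25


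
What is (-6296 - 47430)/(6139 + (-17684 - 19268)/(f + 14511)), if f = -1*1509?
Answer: -349272726/39891163 ≈ -8.7556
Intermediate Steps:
f = -1509
(-6296 - 47430)/(6139 + (-17684 - 19268)/(f + 14511)) = (-6296 - 47430)/(6139 + (-17684 - 19268)/(-1509 + 14511)) = -53726/(6139 - 36952/13002) = -53726/(6139 - 36952*1/13002) = -53726/(6139 - 18476/6501) = -53726/39891163/6501 = -53726*6501/39891163 = -349272726/39891163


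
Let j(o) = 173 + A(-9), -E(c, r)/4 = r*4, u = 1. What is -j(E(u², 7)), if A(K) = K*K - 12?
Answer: -242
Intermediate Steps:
A(K) = -12 + K² (A(K) = K² - 12 = -12 + K²)
E(c, r) = -16*r (E(c, r) = -4*r*4 = -16*r)
j(o) = 242 (j(o) = 173 + (-12 + (-9)²) = 173 + (-12 + 81) = 173 + 69 = 242)
-j(E(u², 7)) = -1*242 = -242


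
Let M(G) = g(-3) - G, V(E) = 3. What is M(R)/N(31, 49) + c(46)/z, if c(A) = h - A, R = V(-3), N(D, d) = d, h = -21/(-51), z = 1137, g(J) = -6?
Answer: -211936/947121 ≈ -0.22377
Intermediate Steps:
h = 7/17 (h = -21*(-1/51) = 7/17 ≈ 0.41176)
R = 3
c(A) = 7/17 - A
M(G) = -6 - G
M(R)/N(31, 49) + c(46)/z = (-6 - 1*3)/49 + (7/17 - 1*46)/1137 = (-6 - 3)*(1/49) + (7/17 - 46)*(1/1137) = -9*1/49 - 775/17*1/1137 = -9/49 - 775/19329 = -211936/947121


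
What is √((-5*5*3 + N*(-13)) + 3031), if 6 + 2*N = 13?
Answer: √11642/2 ≈ 53.949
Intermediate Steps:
N = 7/2 (N = -3 + (½)*13 = -3 + 13/2 = 7/2 ≈ 3.5000)
√((-5*5*3 + N*(-13)) + 3031) = √((-5*5*3 + (7/2)*(-13)) + 3031) = √((-25*3 - 91/2) + 3031) = √((-75 - 91/2) + 3031) = √(-241/2 + 3031) = √(5821/2) = √11642/2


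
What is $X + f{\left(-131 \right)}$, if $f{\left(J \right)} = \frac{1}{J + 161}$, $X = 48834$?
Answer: $\frac{1465021}{30} \approx 48834.0$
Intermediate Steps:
$f{\left(J \right)} = \frac{1}{161 + J}$
$X + f{\left(-131 \right)} = 48834 + \frac{1}{161 - 131} = 48834 + \frac{1}{30} = \frac{1465021}{30}$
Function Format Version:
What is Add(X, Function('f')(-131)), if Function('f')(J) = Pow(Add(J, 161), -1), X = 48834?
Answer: Rational(1465021, 30) ≈ 48834.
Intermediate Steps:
Function('f')(J) = Pow(Add(161, J), -1)
Add(X, Function('f')(-131)) = Add(48834, Pow(Add(161, -131), -1)) = Add(48834, Pow(30, -1)) = Add(48834, Rational(1, 30)) = Rational(1465021, 30)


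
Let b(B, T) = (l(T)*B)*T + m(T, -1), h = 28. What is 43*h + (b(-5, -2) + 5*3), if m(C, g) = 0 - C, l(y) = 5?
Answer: 1271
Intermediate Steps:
m(C, g) = -C
b(B, T) = -T + 5*B*T (b(B, T) = (5*B)*T - T = 5*B*T - T = -T + 5*B*T)
43*h + (b(-5, -2) + 5*3) = 43*28 + (-2*(-1 + 5*(-5)) + 5*3) = 1204 + (-2*(-1 - 25) + 15) = 1204 + (-2*(-26) + 15) = 1204 + (52 + 15) = 1204 + 67 = 1271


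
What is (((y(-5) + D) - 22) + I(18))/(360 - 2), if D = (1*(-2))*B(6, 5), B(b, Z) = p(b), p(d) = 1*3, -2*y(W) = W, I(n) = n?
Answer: -15/716 ≈ -0.020950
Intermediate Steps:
y(W) = -W/2
p(d) = 3
B(b, Z) = 3
D = -6 (D = (1*(-2))*3 = -2*3 = -6)
(((y(-5) + D) - 22) + I(18))/(360 - 2) = (((-½*(-5) - 6) - 22) + 18)/(360 - 2) = (((5/2 - 6) - 22) + 18)/358 = ((-7/2 - 22) + 18)*(1/358) = (-51/2 + 18)*(1/358) = -15/2*1/358 = -15/716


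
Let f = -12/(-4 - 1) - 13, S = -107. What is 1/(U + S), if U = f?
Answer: -5/588 ≈ -0.0085034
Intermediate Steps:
f = -53/5 (f = -12/(-5) - 13 = -12*(-1/5) - 13 = 12/5 - 13 = -53/5 ≈ -10.600)
U = -53/5 ≈ -10.600
1/(U + S) = 1/(-53/5 - 107) = 1/(-588/5) = -5/588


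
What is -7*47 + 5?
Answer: -324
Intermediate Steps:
-7*47 + 5 = -329 + 5 = -324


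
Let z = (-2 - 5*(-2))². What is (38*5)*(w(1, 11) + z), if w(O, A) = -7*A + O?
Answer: -2280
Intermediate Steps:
w(O, A) = O - 7*A
z = 64 (z = (-2 + 10)² = 8² = 64)
(38*5)*(w(1, 11) + z) = (38*5)*((1 - 7*11) + 64) = 190*((1 - 77) + 64) = 190*(-76 + 64) = 190*(-12) = -2280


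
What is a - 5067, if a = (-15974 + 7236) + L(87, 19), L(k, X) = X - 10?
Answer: -13796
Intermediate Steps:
L(k, X) = -10 + X
a = -8729 (a = (-15974 + 7236) + (-10 + 19) = -8738 + 9 = -8729)
a - 5067 = -8729 - 5067 = -13796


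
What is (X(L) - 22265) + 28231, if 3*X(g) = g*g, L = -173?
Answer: 47827/3 ≈ 15942.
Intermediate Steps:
X(g) = g**2/3 (X(g) = (g*g)/3 = g**2/3)
(X(L) - 22265) + 28231 = ((1/3)*(-173)**2 - 22265) + 28231 = ((1/3)*29929 - 22265) + 28231 = (29929/3 - 22265) + 28231 = -36866/3 + 28231 = 47827/3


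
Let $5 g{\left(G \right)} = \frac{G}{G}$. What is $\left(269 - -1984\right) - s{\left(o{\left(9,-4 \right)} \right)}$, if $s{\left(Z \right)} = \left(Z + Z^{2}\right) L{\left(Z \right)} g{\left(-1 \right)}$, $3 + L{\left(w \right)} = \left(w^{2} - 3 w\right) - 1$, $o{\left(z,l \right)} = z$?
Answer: $1353$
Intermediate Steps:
$g{\left(G \right)} = \frac{1}{5}$ ($g{\left(G \right)} = \frac{G \frac{1}{G}}{5} = \frac{1}{5} \cdot 1 = \frac{1}{5}$)
$L{\left(w \right)} = -4 + w^{2} - 3 w$ ($L{\left(w \right)} = -3 - \left(1 - w^{2} + 3 w\right) = -4 + w^{2} - 3 w$)
$s{\left(Z \right)} = \frac{\left(Z + Z^{2}\right) \left(-4 + Z^{2} - 3 Z\right)}{5}$ ($s{\left(Z \right)} = \left(Z + Z^{2}\right) \left(-4 + Z^{2} - 3 Z\right) \frac{1}{5} = \frac{\left(Z + Z^{2}\right) \left(-4 + Z^{2} - 3 Z\right)}{5}$)
$\left(269 - -1984\right) - s{\left(o{\left(9,-4 \right)} \right)} = \left(269 - -1984\right) - \left(- \frac{1}{5}\right) 9 \left(1 + 9\right) \left(4 - 9^{2} + 3 \cdot 9\right) = \left(269 + 1984\right) - \left(- \frac{1}{5}\right) 9 \cdot 10 \left(4 - 81 + 27\right) = 2253 - \left(- \frac{1}{5}\right) 9 \cdot 10 \left(4 - 81 + 27\right) = 2253 - \left(- \frac{1}{5}\right) 9 \cdot 10 \left(-50\right) = 2253 - 900 = 1353$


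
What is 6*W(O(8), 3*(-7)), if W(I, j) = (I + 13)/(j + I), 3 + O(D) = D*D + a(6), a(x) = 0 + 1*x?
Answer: 240/23 ≈ 10.435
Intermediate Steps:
a(x) = x (a(x) = 0 + x = x)
O(D) = 3 + D**2 (O(D) = -3 + (D*D + 6) = -3 + (D**2 + 6) = -3 + (6 + D**2) = 3 + D**2)
W(I, j) = (13 + I)/(I + j)
6*W(O(8), 3*(-7)) = 6*((13 + (3 + 8**2))/((3 + 8**2) + 3*(-7))) = 6*((13 + (3 + 64))/((3 + 64) - 21)) = 6*((13 + 67)/(67 - 21)) = 6*(80/46) = 6*((1/46)*80) = 6*(40/23) = 240/23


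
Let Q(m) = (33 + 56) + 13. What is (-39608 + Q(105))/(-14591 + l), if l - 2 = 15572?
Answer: -39506/983 ≈ -40.189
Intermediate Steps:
l = 15574 (l = 2 + 15572 = 15574)
Q(m) = 102 (Q(m) = 89 + 13 = 102)
(-39608 + Q(105))/(-14591 + l) = (-39608 + 102)/(-14591 + 15574) = -39506/983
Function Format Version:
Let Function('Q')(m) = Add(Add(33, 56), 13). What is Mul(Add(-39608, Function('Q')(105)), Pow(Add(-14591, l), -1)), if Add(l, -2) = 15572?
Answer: Rational(-39506, 983) ≈ -40.189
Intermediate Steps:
l = 15574 (l = Add(2, 15572) = 15574)
Function('Q')(m) = 102 (Function('Q')(m) = Add(89, 13) = 102)
Mul(Add(-39608, Function('Q')(105)), Pow(Add(-14591, l), -1)) = Mul(Add(-39608, 102), Pow(Add(-14591, 15574), -1)) = Mul(-39506, Pow(983, -1)) = Mul(-39506, Rational(1, 983)) = Rational(-39506, 983)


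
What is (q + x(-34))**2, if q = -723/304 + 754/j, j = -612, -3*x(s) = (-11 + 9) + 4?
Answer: 39573542761/2163366144 ≈ 18.293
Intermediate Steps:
x(s) = -2/3 (x(s) = -((-11 + 9) + 4)/3 = -(-2 + 4)/3 = -1/3*2 = -2/3)
q = -167923/46512 (q = -723/304 + 754/(-612) = -723*1/304 + 754*(-1/612) = -723/304 - 377/306 = -167923/46512 ≈ -3.6103)
(q + x(-34))**2 = (-167923/46512 - 2/3)**2 = (-198931/46512)**2 = 39573542761/2163366144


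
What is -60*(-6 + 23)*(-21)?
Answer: 21420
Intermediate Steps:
-60*(-6 + 23)*(-21) = -60*17*(-21) = -1020*(-21) = 21420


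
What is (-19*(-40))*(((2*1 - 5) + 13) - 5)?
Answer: 3800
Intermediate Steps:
(-19*(-40))*(((2*1 - 5) + 13) - 5) = 760*(((2 - 5) + 13) - 5) = 760*((-3 + 13) - 5) = 760*(10 - 5) = 760*5 = 3800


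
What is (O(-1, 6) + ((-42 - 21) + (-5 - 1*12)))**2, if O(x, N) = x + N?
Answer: 5625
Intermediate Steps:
O(x, N) = N + x
(O(-1, 6) + ((-42 - 21) + (-5 - 1*12)))**2 = ((6 - 1) + ((-42 - 21) + (-5 - 1*12)))**2 = (5 + (-63 + (-5 - 12)))**2 = (5 + (-63 - 17))**2 = (5 - 80)**2 = (-75)**2 = 5625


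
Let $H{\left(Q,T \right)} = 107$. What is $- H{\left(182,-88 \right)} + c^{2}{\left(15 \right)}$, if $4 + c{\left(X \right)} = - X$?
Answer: $254$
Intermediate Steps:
$c{\left(X \right)} = -4 - X$
$- H{\left(182,-88 \right)} + c^{2}{\left(15 \right)} = \left(-1\right) 107 + \left(-4 - 15\right)^{2} = -107 + \left(-4 - 15\right)^{2} = -107 + \left(-19\right)^{2} = -107 + 361 = 254$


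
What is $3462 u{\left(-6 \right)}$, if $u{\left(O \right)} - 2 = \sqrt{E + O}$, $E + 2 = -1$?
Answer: $6924 + 10386 i \approx 6924.0 + 10386.0 i$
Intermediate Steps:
$E = -3$ ($E = -2 - 1 = -3$)
$u{\left(O \right)} = 2 + \sqrt{-3 + O}$
$3462 u{\left(-6 \right)} = 3462 \left(2 + \sqrt{-3 - 6}\right) = 3462 \left(2 + \sqrt{-9}\right) = 3462 \left(2 + 3 i\right) = 6924 + 10386 i$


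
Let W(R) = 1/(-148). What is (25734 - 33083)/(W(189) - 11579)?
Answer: 1087652/1713693 ≈ 0.63468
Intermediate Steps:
W(R) = -1/148
(25734 - 33083)/(W(189) - 11579) = (25734 - 33083)/(-1/148 - 11579) = -7349/(-1713693/148) = -7349*(-148/1713693) = 1087652/1713693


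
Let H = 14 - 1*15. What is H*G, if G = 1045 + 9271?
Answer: -10316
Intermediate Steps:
G = 10316
H = -1 (H = 14 - 15 = -1)
H*G = -1*10316 = -10316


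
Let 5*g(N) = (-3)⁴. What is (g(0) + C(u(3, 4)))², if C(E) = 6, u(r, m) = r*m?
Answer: 12321/25 ≈ 492.84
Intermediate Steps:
u(r, m) = m*r
g(N) = 81/5 (g(N) = (⅕)*(-3)⁴ = (⅕)*81 = 81/5)
(g(0) + C(u(3, 4)))² = (81/5 + 6)² = (111/5)² = 12321/25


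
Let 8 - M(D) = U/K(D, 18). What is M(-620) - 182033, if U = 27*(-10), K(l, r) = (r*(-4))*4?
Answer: -2912415/16 ≈ -1.8203e+5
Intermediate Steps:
K(l, r) = -16*r (K(l, r) = -4*r*4 = -16*r)
U = -270
M(D) = 113/16 (M(D) = 8 - (-270)/((-16*18)) = 8 - (-270)/(-288) = 8 - (-270)*(-1)/288 = 8 - 1*15/16 = 8 - 15/16 = 113/16)
M(-620) - 182033 = 113/16 - 182033 = -2912415/16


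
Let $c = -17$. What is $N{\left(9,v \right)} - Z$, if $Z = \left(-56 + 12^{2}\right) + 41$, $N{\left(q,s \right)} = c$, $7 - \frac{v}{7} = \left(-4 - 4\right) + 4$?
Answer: $-146$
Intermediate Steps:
$v = 77$ ($v = 49 - 7 \left(\left(-4 - 4\right) + 4\right) = 49 - 7 \left(-8 + 4\right) = 49 - -28 = 49 + 28 = 77$)
$N{\left(q,s \right)} = -17$
$Z = 129$ ($Z = \left(-56 + 144\right) + 41 = 88 + 41 = 129$)
$N{\left(9,v \right)} - Z = -17 - 129 = -146$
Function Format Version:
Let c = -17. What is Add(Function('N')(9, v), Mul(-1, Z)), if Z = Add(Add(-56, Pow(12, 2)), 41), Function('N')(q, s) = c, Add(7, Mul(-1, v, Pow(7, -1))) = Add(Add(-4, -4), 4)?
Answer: -146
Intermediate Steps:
v = 77 (v = Add(49, Mul(-7, Add(Add(-4, -4), 4))) = Add(49, Mul(-7, Add(-8, 4))) = Add(49, Mul(-7, -4)) = Add(49, 28) = 77)
Function('N')(q, s) = -17
Z = 129 (Z = Add(Add(-56, 144), 41) = Add(88, 41) = 129)
Add(Function('N')(9, v), Mul(-1, Z)) = Add(-17, Mul(-1, 129)) = Add(-17, -129) = -146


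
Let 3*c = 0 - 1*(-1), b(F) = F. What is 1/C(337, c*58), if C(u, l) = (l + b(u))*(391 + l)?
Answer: 9/1315939 ≈ 6.8392e-6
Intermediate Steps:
c = ⅓ (c = (0 - 1*(-1))/3 = (0 + 1)/3 = (⅓)*1 = ⅓ ≈ 0.33333)
C(u, l) = (391 + l)*(l + u) (C(u, l) = (l + u)*(391 + l) = (391 + l)*(l + u))
1/C(337, c*58) = 1/(((⅓)*58)² + 391*((⅓)*58) + 391*337 + ((⅓)*58)*337) = 1/((58/3)² + 391*(58/3) + 131767 + (58/3)*337) = 1/(3364/9 + 22678/3 + 131767 + 19546/3) = 1/(1315939/9) = 9/1315939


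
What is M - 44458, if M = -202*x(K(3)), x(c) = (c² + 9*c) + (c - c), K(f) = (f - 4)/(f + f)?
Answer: -794891/18 ≈ -44161.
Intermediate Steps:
K(f) = (-4 + f)/(2*f) (K(f) = (-4 + f)/((2*f)) = (-4 + f)*(1/(2*f)) = (-4 + f)/(2*f))
x(c) = c² + 9*c (x(c) = (c² + 9*c) + 0 = c² + 9*c)
M = 5353/18 (M = -202*(½)*(-4 + 3)/3*(9 + (½)*(-4 + 3)/3) = -202*(½)*(⅓)*(-1)*(9 + (½)*(⅓)*(-1)) = -(-101)*(9 - ⅙)/3 = -(-101)*53/(3*6) = -202*(-53/36) = 5353/18 ≈ 297.39)
M - 44458 = 5353/18 - 44458 = -794891/18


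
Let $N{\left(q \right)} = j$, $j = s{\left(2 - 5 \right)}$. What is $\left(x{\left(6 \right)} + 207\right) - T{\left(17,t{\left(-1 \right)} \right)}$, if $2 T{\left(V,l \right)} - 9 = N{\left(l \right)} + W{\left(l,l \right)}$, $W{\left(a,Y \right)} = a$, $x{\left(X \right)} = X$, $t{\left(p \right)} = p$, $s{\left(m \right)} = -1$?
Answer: $\frac{419}{2} \approx 209.5$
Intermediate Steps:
$j = -1$
$N{\left(q \right)} = -1$
$T{\left(V,l \right)} = 4 + \frac{l}{2}$ ($T{\left(V,l \right)} = \frac{9}{2} + \frac{-1 + l}{2} = \frac{9}{2} + \left(- \frac{1}{2} + \frac{l}{2}\right) = 4 + \frac{l}{2}$)
$\left(x{\left(6 \right)} + 207\right) - T{\left(17,t{\left(-1 \right)} \right)} = \left(6 + 207\right) - \left(4 + \frac{1}{2} \left(-1\right)\right) = 213 - \left(4 - \frac{1}{2}\right) = 213 - \frac{7}{2} = \frac{419}{2}$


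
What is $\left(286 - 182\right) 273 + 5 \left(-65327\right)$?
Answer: $-298243$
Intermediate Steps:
$\left(286 - 182\right) 273 + 5 \left(-65327\right) = 104 \cdot 273 - 326635 = 28392 - 326635 = -298243$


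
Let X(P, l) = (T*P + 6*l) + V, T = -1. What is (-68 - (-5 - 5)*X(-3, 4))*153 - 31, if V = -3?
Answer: 26285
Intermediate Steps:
X(P, l) = -3 - P + 6*l (X(P, l) = (-P + 6*l) - 3 = -3 - P + 6*l)
(-68 - (-5 - 5)*X(-3, 4))*153 - 31 = (-68 - (-5 - 5)*(-3 - 1*(-3) + 6*4))*153 - 31 = (-68 - (-10)*(-3 + 3 + 24))*153 - 31 = (-68 - (-10)*24)*153 - 31 = (-68 - 1*(-240))*153 - 31 = (-68 + 240)*153 - 31 = 172*153 - 31 = 26316 - 31 = 26285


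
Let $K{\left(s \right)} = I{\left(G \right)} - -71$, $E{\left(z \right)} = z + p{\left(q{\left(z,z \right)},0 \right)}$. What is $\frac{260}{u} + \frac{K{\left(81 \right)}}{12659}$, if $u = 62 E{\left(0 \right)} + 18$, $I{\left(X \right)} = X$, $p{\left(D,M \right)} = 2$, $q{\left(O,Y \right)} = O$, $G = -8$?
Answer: $\frac{1650143}{898789} \approx 1.836$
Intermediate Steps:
$E{\left(z \right)} = 2 + z$ ($E{\left(z \right)} = z + 2 = 2 + z$)
$K{\left(s \right)} = 63$ ($K{\left(s \right)} = -8 - -71 = -8 + 71 = 63$)
$u = 142$ ($u = 62 \left(2 + 0\right) + 18 = 62 \cdot 2 + 18 = 124 + 18 = 142$)
$\frac{260}{u} + \frac{K{\left(81 \right)}}{12659} = \frac{260}{142} + \frac{63}{12659} = 260 \cdot \frac{1}{142} + 63 \cdot \frac{1}{12659} = \frac{130}{71} + \frac{63}{12659} = \frac{1650143}{898789}$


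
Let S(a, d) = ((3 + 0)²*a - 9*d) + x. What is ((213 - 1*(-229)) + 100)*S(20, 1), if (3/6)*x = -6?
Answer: 86178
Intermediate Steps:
x = -12 (x = 2*(-6) = -12)
S(a, d) = -12 - 9*d + 9*a (S(a, d) = ((3 + 0)²*a - 9*d) - 12 = (3²*a - 9*d) - 12 = (9*a - 9*d) - 12 = (-9*d + 9*a) - 12 = -12 - 9*d + 9*a)
((213 - 1*(-229)) + 100)*S(20, 1) = ((213 - 1*(-229)) + 100)*(-12 - 9*1 + 9*20) = ((213 + 229) + 100)*(-12 - 9 + 180) = (442 + 100)*159 = 542*159 = 86178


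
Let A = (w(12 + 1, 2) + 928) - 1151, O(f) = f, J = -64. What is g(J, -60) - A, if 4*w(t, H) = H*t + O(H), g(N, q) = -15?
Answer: 201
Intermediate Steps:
w(t, H) = H/4 + H*t/4 (w(t, H) = (H*t + H)/4 = (H + H*t)/4 = H/4 + H*t/4)
A = -216 (A = ((1/4)*2*(1 + (12 + 1)) + 928) - 1151 = ((1/4)*2*(1 + 13) + 928) - 1151 = ((1/4)*2*14 + 928) - 1151 = (7 + 928) - 1151 = 935 - 1151 = -216)
g(J, -60) - A = -15 - 1*(-216) = -15 + 216 = 201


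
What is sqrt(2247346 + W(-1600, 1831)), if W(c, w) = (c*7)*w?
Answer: I*sqrt(18259854) ≈ 4273.2*I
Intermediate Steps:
W(c, w) = 7*c*w (W(c, w) = (7*c)*w = 7*c*w)
sqrt(2247346 + W(-1600, 1831)) = sqrt(2247346 + 7*(-1600)*1831) = sqrt(2247346 - 20507200) = sqrt(-18259854) = I*sqrt(18259854)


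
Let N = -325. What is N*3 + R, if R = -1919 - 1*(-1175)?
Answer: -1719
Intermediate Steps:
R = -744 (R = -1919 + 1175 = -744)
N*3 + R = -325*3 - 744 = -975 - 744 = -1719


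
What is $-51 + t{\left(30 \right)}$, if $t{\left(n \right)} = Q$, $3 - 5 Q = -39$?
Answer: $- \frac{213}{5} \approx -42.6$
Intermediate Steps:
$Q = \frac{42}{5}$ ($Q = \frac{3}{5} - - \frac{39}{5} = \frac{3}{5} + \frac{39}{5} = \frac{42}{5} \approx 8.4$)
$t{\left(n \right)} = \frac{42}{5}$
$-51 + t{\left(30 \right)} = -51 + \frac{42}{5} = - \frac{213}{5}$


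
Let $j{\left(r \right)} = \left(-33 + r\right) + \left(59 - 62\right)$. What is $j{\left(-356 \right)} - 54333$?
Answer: $-54725$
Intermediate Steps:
$j{\left(r \right)} = -36 + r$ ($j{\left(r \right)} = \left(-33 + r\right) + \left(59 - 62\right) = \left(-33 + r\right) - 3 = -36 + r$)
$j{\left(-356 \right)} - 54333 = \left(-36 - 356\right) - 54333 = -392 - 54333 = -54725$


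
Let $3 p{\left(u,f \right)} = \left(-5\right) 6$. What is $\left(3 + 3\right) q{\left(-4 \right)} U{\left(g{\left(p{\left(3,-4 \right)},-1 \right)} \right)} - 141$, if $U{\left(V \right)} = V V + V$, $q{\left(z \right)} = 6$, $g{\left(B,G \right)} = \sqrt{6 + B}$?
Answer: $-285 + 72 i \approx -285.0 + 72.0 i$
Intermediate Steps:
$p{\left(u,f \right)} = -10$ ($p{\left(u,f \right)} = \frac{\left(-5\right) 6}{3} = \frac{1}{3} \left(-30\right) = -10$)
$U{\left(V \right)} = V + V^{2}$ ($U{\left(V \right)} = V^{2} + V = V + V^{2}$)
$\left(3 + 3\right) q{\left(-4 \right)} U{\left(g{\left(p{\left(3,-4 \right)},-1 \right)} \right)} - 141 = \left(3 + 3\right) 6 \sqrt{6 - 10} \left(1 + \sqrt{6 - 10}\right) - 141 = 6 \cdot 6 \sqrt{-4} \left(1 + \sqrt{-4}\right) - 141 = 36 \cdot 2 i \left(1 + 2 i\right) - 141 = 72 i \left(1 + 2 i\right) - 141 = -141 + 72 i \left(1 + 2 i\right)$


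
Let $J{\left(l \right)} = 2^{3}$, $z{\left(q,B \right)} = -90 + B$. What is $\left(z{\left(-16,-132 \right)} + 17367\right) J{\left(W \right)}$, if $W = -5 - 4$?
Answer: $137160$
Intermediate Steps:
$W = -9$ ($W = -5 - 4 = -9$)
$J{\left(l \right)} = 8$
$\left(z{\left(-16,-132 \right)} + 17367\right) J{\left(W \right)} = \left(\left(-90 - 132\right) + 17367\right) 8 = \left(-222 + 17367\right) 8 = 17145 \cdot 8 = 137160$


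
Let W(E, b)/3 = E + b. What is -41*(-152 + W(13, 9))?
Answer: 3526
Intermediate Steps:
W(E, b) = 3*E + 3*b (W(E, b) = 3*(E + b) = 3*E + 3*b)
-41*(-152 + W(13, 9)) = -41*(-152 + (3*13 + 3*9)) = -41*(-152 + (39 + 27)) = -41*(-152 + 66) = -41*(-86) = 3526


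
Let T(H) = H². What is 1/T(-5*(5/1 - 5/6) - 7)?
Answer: 36/27889 ≈ 0.0012908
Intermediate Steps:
1/T(-5*(5/1 - 5/6) - 7) = 1/((-5*(5/1 - 5/6) - 7)²) = 1/((-5*(5*1 - 5*⅙) - 7)²) = 1/((-5*(5 - ⅚) - 7)²) = 1/((-5*25/6 - 7)²) = 1/((-125/6 - 7)²) = 1/((-167/6)²) = 1/(27889/36) = 36/27889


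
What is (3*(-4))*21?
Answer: -252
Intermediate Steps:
(3*(-4))*21 = -12*21 = -252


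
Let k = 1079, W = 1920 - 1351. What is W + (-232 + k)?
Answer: 1416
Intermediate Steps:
W = 569
W + (-232 + k) = 569 + (-232 + 1079) = 569 + 847 = 1416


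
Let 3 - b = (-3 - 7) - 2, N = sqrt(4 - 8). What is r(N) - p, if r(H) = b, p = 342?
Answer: -327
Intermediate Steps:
N = 2*I (N = sqrt(-4) = 2*I ≈ 2.0*I)
b = 15 (b = 3 - ((-3 - 7) - 2) = 3 - (-10 - 2) = 3 - 1*(-12) = 3 + 12 = 15)
r(H) = 15
r(N) - p = 15 - 1*342 = 15 - 342 = -327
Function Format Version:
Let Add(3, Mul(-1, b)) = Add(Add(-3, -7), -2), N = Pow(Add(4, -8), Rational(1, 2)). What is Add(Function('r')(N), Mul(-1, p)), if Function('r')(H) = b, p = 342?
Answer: -327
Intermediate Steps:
N = Mul(2, I) (N = Pow(-4, Rational(1, 2)) = Mul(2, I) ≈ Mul(2.0000, I))
b = 15 (b = Add(3, Mul(-1, Add(Add(-3, -7), -2))) = Add(3, Mul(-1, Add(-10, -2))) = Add(3, Mul(-1, -12)) = Add(3, 12) = 15)
Function('r')(H) = 15
Add(Function('r')(N), Mul(-1, p)) = Add(15, Mul(-1, 342)) = Add(15, -342) = -327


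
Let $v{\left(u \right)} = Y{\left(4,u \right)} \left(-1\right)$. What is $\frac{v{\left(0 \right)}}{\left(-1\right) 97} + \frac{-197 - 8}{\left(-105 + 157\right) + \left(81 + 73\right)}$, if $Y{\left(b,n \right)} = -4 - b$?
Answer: $- \frac{21533}{19982} \approx -1.0776$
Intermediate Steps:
$v{\left(u \right)} = 8$ ($v{\left(u \right)} = \left(-4 - 4\right) \left(-1\right) = \left(-8\right) \left(-1\right) = 8$)
$\frac{v{\left(0 \right)}}{\left(-1\right) 97} + \frac{-197 - 8}{\left(-105 + 157\right) + \left(81 + 73\right)} = \frac{8}{\left(-1\right) 97} + \frac{-197 - 8}{\left(-105 + 157\right) + \left(81 + 73\right)} = \frac{8}{-97} - \frac{205}{52 + 154} = 8 \left(- \frac{1}{97}\right) - \frac{205}{206} = - \frac{8}{97} - \frac{205}{206} = - \frac{21533}{19982}$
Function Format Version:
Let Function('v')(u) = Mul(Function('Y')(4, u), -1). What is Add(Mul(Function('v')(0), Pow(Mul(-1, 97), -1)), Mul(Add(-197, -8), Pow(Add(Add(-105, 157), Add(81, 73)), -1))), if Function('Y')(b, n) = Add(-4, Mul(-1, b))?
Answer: Rational(-21533, 19982) ≈ -1.0776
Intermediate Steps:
Function('v')(u) = 8 (Function('v')(u) = Mul(Add(-4, Mul(-1, 4)), -1) = Mul(Add(-4, -4), -1) = Mul(-8, -1) = 8)
Add(Mul(Function('v')(0), Pow(Mul(-1, 97), -1)), Mul(Add(-197, -8), Pow(Add(Add(-105, 157), Add(81, 73)), -1))) = Add(Mul(8, Pow(Mul(-1, 97), -1)), Mul(Add(-197, -8), Pow(Add(Add(-105, 157), Add(81, 73)), -1))) = Add(Mul(8, Pow(-97, -1)), Mul(-205, Pow(Add(52, 154), -1))) = Add(Mul(8, Rational(-1, 97)), Mul(-205, Pow(206, -1))) = Add(Rational(-8, 97), Mul(-205, Rational(1, 206))) = Add(Rational(-8, 97), Rational(-205, 206)) = Rational(-21533, 19982)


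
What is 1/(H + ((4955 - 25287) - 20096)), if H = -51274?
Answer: -1/91702 ≈ -1.0905e-5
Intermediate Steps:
1/(H + ((4955 - 25287) - 20096)) = 1/(-51274 + ((4955 - 25287) - 20096)) = 1/(-51274 + (-20332 - 20096)) = 1/(-51274 - 40428) = 1/(-91702) = -1/91702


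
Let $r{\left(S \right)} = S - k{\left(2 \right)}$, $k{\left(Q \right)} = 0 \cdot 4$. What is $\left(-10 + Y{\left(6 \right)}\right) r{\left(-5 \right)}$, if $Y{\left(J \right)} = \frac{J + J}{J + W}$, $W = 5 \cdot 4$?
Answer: $\frac{620}{13} \approx 47.692$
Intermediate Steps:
$k{\left(Q \right)} = 0$
$W = 20$
$r{\left(S \right)} = S$ ($r{\left(S \right)} = S - 0 = S + 0 = S$)
$Y{\left(J \right)} = \frac{2 J}{20 + J}$ ($Y{\left(J \right)} = \frac{J + J}{J + 20} = \frac{2 J}{20 + J}$)
$\left(-10 + Y{\left(6 \right)}\right) r{\left(-5 \right)} = \left(-10 + 2 \cdot 6 \frac{1}{20 + 6}\right) \left(-5\right) = \left(-10 + 2 \cdot 6 \cdot \frac{1}{26}\right) \left(-5\right) = \left(-10 + \frac{6}{13}\right) \left(-5\right) = \left(- \frac{124}{13}\right) \left(-5\right) = \frac{620}{13}$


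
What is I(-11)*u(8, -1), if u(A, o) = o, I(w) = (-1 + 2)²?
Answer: -1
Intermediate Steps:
I(w) = 1 (I(w) = 1² = 1)
I(-11)*u(8, -1) = 1*(-1) = -1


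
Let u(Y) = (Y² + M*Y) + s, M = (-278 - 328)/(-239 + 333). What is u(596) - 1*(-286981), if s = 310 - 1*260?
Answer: 30005021/47 ≈ 6.3841e+5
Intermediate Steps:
s = 50 (s = 310 - 260 = 50)
M = -303/47 (M = -606/94 = -606*1/94 = -303/47 ≈ -6.4468)
u(Y) = 50 + Y² - 303*Y/47 (u(Y) = (Y² - 303*Y/47) + 50 = 50 + Y² - 303*Y/47)
u(596) - 1*(-286981) = (50 + 596² - 303/47*596) - 1*(-286981) = (50 + 355216 - 180588/47) + 286981 = 16516914/47 + 286981 = 30005021/47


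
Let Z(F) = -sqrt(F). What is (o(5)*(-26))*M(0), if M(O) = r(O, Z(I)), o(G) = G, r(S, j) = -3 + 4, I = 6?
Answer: -130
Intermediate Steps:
r(S, j) = 1
M(O) = 1
(o(5)*(-26))*M(0) = (5*(-26))*1 = -130*1 = -130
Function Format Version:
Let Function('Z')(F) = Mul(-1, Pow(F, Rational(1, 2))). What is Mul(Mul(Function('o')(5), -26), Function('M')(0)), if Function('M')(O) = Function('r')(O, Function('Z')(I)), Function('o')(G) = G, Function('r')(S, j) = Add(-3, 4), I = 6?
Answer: -130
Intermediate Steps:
Function('r')(S, j) = 1
Function('M')(O) = 1
Mul(Mul(Function('o')(5), -26), Function('M')(0)) = Mul(Mul(5, -26), 1) = Mul(-130, 1) = -130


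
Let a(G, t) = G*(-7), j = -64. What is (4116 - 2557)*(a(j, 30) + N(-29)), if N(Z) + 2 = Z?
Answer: 650103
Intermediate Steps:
N(Z) = -2 + Z
a(G, t) = -7*G
(4116 - 2557)*(a(j, 30) + N(-29)) = (4116 - 2557)*(-7*(-64) + (-2 - 29)) = 1559*(448 - 31) = 1559*417 = 650103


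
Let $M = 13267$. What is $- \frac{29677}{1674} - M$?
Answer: $- \frac{22238635}{1674} \approx -13285.0$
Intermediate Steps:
$- \frac{29677}{1674} - M = - \frac{29677}{1674} - 13267 = - \frac{22238635}{1674}$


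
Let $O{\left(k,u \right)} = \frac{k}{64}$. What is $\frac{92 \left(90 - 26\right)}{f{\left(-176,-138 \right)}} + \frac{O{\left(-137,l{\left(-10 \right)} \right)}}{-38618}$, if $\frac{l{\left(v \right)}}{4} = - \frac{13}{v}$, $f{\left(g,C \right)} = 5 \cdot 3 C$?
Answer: $- \frac{316352491}{111219840} \approx -2.8444$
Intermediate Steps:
$f{\left(g,C \right)} = 15 C$
$l{\left(v \right)} = - \frac{52}{v}$ ($l{\left(v \right)} = 4 \left(- \frac{13}{v}\right) = - \frac{52}{v}$)
$O{\left(k,u \right)} = \frac{k}{64}$ ($O{\left(k,u \right)} = k \frac{1}{64} = \frac{k}{64}$)
$\frac{92 \left(90 - 26\right)}{f{\left(-176,-138 \right)}} + \frac{O{\left(-137,l{\left(-10 \right)} \right)}}{-38618} = \frac{92 \left(90 - 26\right)}{15 \left(-138\right)} + \frac{\frac{1}{64} \left(-137\right)}{-38618} = \frac{92 \cdot 64}{-2070} - - \frac{137}{2471552} = 5888 \left(- \frac{1}{2070}\right) + \frac{137}{2471552} = - \frac{128}{45} + \frac{137}{2471552} = - \frac{316352491}{111219840}$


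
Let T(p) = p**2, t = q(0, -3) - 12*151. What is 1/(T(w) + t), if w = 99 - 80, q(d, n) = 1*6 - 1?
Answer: -1/1446 ≈ -0.00069156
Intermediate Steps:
q(d, n) = 5 (q(d, n) = 6 - 1 = 5)
w = 19
t = -1807 (t = 5 - 12*151 = 5 - 1812 = -1807)
1/(T(w) + t) = 1/(19**2 - 1807) = 1/(361 - 1807) = 1/(-1446) = -1/1446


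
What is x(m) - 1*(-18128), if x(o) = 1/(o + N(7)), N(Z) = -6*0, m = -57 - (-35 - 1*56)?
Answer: 616353/34 ≈ 18128.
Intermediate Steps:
m = 34 (m = -57 - (-35 - 56) = -57 - 1*(-91) = -57 + 91 = 34)
N(Z) = 0
x(o) = 1/o (x(o) = 1/(o + 0) = 1/o)
x(m) - 1*(-18128) = 1/34 - 1*(-18128) = 1/34 + 18128 = 616353/34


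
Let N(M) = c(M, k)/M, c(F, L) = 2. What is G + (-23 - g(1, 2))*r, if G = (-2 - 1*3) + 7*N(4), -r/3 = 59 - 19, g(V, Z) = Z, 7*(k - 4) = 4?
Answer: 5997/2 ≈ 2998.5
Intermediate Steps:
k = 32/7 (k = 4 + (1/7)*4 = 4 + 4/7 = 32/7 ≈ 4.5714)
N(M) = 2/M
r = -120 (r = -3*(59 - 19) = -3*40 = -120)
G = -3/2 (G = (-2 - 1*3) + 7*(2/4) = (-2 - 3) + 7*(2*(1/4)) = -5 + 7*(1/2) = -5 + 7/2 = -3/2 ≈ -1.5000)
G + (-23 - g(1, 2))*r = -3/2 + (-23 - 1*2)*(-120) = -3/2 + (-23 - 2)*(-120) = -3/2 - 25*(-120) = -3/2 + 3000 = 5997/2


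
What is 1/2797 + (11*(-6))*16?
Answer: -2953631/2797 ≈ -1056.0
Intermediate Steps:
1/2797 + (11*(-6))*16 = 1/2797 - 66*16 = 1/2797 - 1056 = -2953631/2797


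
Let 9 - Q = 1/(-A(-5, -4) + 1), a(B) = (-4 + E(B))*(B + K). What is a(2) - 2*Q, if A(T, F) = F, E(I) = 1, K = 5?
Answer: -193/5 ≈ -38.600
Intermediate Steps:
a(B) = -15 - 3*B (a(B) = (-4 + 1)*(B + 5) = -3*(5 + B) = -15 - 3*B)
Q = 44/5 (Q = 9 - 1/(-1*(-4) + 1) = 9 - 1/(4 + 1) = 9 - 1/5 = 44/5 ≈ 8.8000)
a(2) - 2*Q = (-15 - 3*2) - 2*44/5 = (-15 - 6) - 88/5 = -21 - 88/5 = -193/5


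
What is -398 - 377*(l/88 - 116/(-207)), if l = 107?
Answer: -19448557/18216 ≈ -1067.7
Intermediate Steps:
-398 - 377*(l/88 - 116/(-207)) = -398 - 377*(107/88 - 116/(-207)) = -398 - 377*(107*(1/88) - 116*(-1/207)) = -398 - 377*(107/88 + 116/207) = -398 - 377*32357/18216 = -398 - 12198589/18216 = -19448557/18216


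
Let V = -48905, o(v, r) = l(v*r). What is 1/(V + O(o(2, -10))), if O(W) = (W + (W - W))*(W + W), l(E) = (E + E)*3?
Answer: -1/20105 ≈ -4.9739e-5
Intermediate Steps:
l(E) = 6*E (l(E) = (2*E)*3 = 6*E)
o(v, r) = 6*r*v (o(v, r) = 6*(v*r) = 6*(r*v) = 6*r*v)
O(W) = 2*W² (O(W) = (W + 0)*(2*W) = W*(2*W) = 2*W²)
1/(V + O(o(2, -10))) = 1/(-48905 + 2*(6*(-10)*2)²) = 1/(-48905 + 2*(-120)²) = 1/(-48905 + 2*14400) = 1/(-48905 + 28800) = 1/(-20105) = -1/20105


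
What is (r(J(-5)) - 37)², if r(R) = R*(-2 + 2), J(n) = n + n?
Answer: 1369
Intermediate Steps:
J(n) = 2*n
r(R) = 0 (r(R) = R*0 = 0)
(r(J(-5)) - 37)² = (0 - 37)² = (-37)² = 1369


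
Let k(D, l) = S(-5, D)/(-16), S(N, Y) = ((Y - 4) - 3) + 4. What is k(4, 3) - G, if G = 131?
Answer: -2097/16 ≈ -131.06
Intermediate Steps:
S(N, Y) = -3 + Y (S(N, Y) = ((-4 + Y) - 3) + 4 = (-7 + Y) + 4 = -3 + Y)
k(D, l) = 3/16 - D/16 (k(D, l) = (-3 + D)/(-16) = (-3 + D)*(-1/16) = 3/16 - D/16)
k(4, 3) - G = (3/16 - 1/16*4) - 1*131 = (3/16 - 1/4) - 131 = -1/16 - 131 = -2097/16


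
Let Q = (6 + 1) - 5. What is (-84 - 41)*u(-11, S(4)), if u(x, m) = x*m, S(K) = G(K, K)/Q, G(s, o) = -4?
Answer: -2750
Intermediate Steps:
Q = 2 (Q = 7 - 5 = 2)
S(K) = -2 (S(K) = -4/2 = -4*1/2 = -2)
u(x, m) = m*x
(-84 - 41)*u(-11, S(4)) = (-84 - 41)*(-2*(-11)) = -125*22 = -2750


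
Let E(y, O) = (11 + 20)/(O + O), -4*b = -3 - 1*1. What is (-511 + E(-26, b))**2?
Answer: 982081/4 ≈ 2.4552e+5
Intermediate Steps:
b = 1 (b = -(-3 - 1*1)/4 = -(-3 - 1)/4 = -1/4*(-4) = 1)
E(y, O) = 31/(2*O) (E(y, O) = 31/((2*O)) = 31*(1/(2*O)) = 31/(2*O))
(-511 + E(-26, b))**2 = (-511 + (31/2)/1)**2 = (-511 + (31/2)*1)**2 = (-511 + 31/2)**2 = (-991/2)**2 = 982081/4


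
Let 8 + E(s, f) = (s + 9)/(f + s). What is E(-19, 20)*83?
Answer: -1494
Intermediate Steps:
E(s, f) = -8 + (9 + s)/(f + s) (E(s, f) = -8 + (s + 9)/(f + s) = -8 + (9 + s)/(f + s))
E(-19, 20)*83 = ((9 - 8*20 - 7*(-19))/(20 - 19))*83 = ((9 - 160 + 133)/1)*83 = (1*(-18))*83 = -18*83 = -1494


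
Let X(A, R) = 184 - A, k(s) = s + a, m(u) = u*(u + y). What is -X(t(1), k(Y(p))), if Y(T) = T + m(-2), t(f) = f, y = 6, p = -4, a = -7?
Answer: -183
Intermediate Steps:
m(u) = u*(6 + u) (m(u) = u*(u + 6) = u*(6 + u))
Y(T) = -8 + T (Y(T) = T - 2*(6 - 2) = T - 2*4 = T - 8 = -8 + T)
k(s) = -7 + s (k(s) = s - 7 = -7 + s)
-X(t(1), k(Y(p))) = -(184 - 1*1) = -(184 - 1) = -1*183 = -183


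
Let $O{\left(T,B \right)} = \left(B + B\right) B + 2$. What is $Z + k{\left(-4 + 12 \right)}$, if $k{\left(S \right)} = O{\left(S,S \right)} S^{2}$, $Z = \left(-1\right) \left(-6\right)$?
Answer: $8326$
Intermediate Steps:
$Z = 6$
$O{\left(T,B \right)} = 2 + 2 B^{2}$ ($O{\left(T,B \right)} = 2 B B + 2 = 2 B^{2} + 2 = 2 + 2 B^{2}$)
$k{\left(S \right)} = S^{2} \left(2 + 2 S^{2}\right)$ ($k{\left(S \right)} = \left(2 + 2 S^{2}\right) S^{2} = S^{2} \left(2 + 2 S^{2}\right)$)
$Z + k{\left(-4 + 12 \right)} = 6 + 2 \left(-4 + 12\right)^{2} \left(1 + \left(-4 + 12\right)^{2}\right) = 6 + 2 \cdot 8^{2} \left(1 + 8^{2}\right) = 6 + 2 \cdot 64 \left(1 + 64\right) = 6 + 2 \cdot 64 \cdot 65 = 6 + 8320 = 8326$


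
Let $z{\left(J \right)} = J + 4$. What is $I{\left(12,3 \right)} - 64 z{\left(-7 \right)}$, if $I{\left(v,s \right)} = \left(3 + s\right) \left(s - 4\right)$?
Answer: $186$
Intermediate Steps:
$I{\left(v,s \right)} = \left(-4 + s\right) \left(3 + s\right)$ ($I{\left(v,s \right)} = \left(3 + s\right) \left(-4 + s\right) = \left(-4 + s\right) \left(3 + s\right)$)
$z{\left(J \right)} = 4 + J$
$I{\left(12,3 \right)} - 64 z{\left(-7 \right)} = \left(-12 + 3^{2} - 3\right) - 64 \left(4 - 7\right) = \left(-12 + 9 - 3\right) - -192 = -6 + 192 = 186$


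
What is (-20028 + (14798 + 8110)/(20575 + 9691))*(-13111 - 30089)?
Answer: 13092722064000/15133 ≈ 8.6518e+8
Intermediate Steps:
(-20028 + (14798 + 8110)/(20575 + 9691))*(-13111 - 30089) = (-20028 + 22908/30266)*(-43200) = (-20028 + 22908*(1/30266))*(-43200) = (-20028 + 11454/15133)*(-43200) = -303072270/15133*(-43200) = 13092722064000/15133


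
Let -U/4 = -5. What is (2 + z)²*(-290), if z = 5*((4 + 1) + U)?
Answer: -4677410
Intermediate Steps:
U = 20 (U = -4*(-5) = 20)
z = 125 (z = 5*((4 + 1) + 20) = 5*(5 + 20) = 5*25 = 125)
(2 + z)²*(-290) = (2 + 125)²*(-290) = 127²*(-290) = 16129*(-290) = -4677410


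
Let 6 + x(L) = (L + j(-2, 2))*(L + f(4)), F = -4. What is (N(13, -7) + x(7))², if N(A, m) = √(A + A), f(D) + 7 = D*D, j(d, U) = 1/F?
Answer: (102 + √26)² ≈ 11470.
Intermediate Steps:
j(d, U) = -¼ (j(d, U) = 1/(-4) = -¼)
f(D) = -7 + D² (f(D) = -7 + D*D = -7 + D²)
N(A, m) = √2*√A (N(A, m) = √(2*A) = √2*√A)
x(L) = -6 + (9 + L)*(-¼ + L) (x(L) = -6 + (L - ¼)*(L + (-7 + 4²)) = -6 + (-¼ + L)*(L + (-7 + 16)) = -6 + (-¼ + L)*(L + 9) = -6 + (-¼ + L)*(9 + L) = -6 + (9 + L)*(-¼ + L))
(N(13, -7) + x(7))² = (√2*√13 + (-33/4 + 7² + (35/4)*7))² = (√26 + (-33/4 + 49 + 245/4))² = (√26 + 102)² = (102 + √26)²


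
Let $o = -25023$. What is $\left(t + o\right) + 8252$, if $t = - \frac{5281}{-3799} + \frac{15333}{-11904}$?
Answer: $- \frac{252811760753}{15074432} \approx -16771.0$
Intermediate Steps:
$t = \frac{1538319}{15074432}$ ($t = \left(-5281\right) \left(- \frac{1}{3799}\right) + 15333 \left(- \frac{1}{11904}\right) = \frac{5281}{3799} - \frac{5111}{3968} = \frac{1538319}{15074432} \approx 0.10205$)
$\left(t + o\right) + 8252 = \left(\frac{1538319}{15074432} - 25023\right) + 8252 = - \frac{377205973617}{15074432} + 8252 = - \frac{252811760753}{15074432}$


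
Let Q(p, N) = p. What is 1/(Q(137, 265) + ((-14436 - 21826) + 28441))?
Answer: -1/7684 ≈ -0.00013014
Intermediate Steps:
1/(Q(137, 265) + ((-14436 - 21826) + 28441)) = 1/(137 + ((-14436 - 21826) + 28441)) = 1/(137 + (-36262 + 28441)) = 1/(137 - 7821) = 1/(-7684) = -1/7684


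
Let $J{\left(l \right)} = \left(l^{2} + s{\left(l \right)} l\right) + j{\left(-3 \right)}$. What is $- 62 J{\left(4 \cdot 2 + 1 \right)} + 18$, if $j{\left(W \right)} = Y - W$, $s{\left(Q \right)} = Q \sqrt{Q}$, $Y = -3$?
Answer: $-20070$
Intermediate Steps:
$s{\left(Q \right)} = Q^{\frac{3}{2}}$
$j{\left(W \right)} = -3 - W$
$J{\left(l \right)} = l^{2} + l^{\frac{5}{2}}$ ($J{\left(l \right)} = \left(l^{2} + l^{\frac{3}{2}} l\right) - 0 = \left(l^{2} + l^{\frac{5}{2}}\right) + \left(-3 + 3\right) = \left(l^{2} + l^{\frac{5}{2}}\right) + 0 = l^{2} + l^{\frac{5}{2}}$)
$- 62 J{\left(4 \cdot 2 + 1 \right)} + 18 = - 62 \left(\left(4 \cdot 2 + 1\right)^{2} + \left(4 \cdot 2 + 1\right)^{\frac{5}{2}}\right) + 18 = - 62 \left(\left(8 + 1\right)^{2} + \left(8 + 1\right)^{\frac{5}{2}}\right) + 18 = - 62 \left(9^{2} + 9^{\frac{5}{2}}\right) + 18 = - 62 \left(81 + 243\right) + 18 = \left(-62\right) 324 + 18 = -20088 + 18 = -20070$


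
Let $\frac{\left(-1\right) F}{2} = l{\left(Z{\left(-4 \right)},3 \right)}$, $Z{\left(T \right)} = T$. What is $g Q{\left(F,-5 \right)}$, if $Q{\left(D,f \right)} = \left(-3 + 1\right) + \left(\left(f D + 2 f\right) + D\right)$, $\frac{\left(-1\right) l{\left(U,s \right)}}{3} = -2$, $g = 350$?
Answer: $12600$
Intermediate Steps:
$l{\left(U,s \right)} = 6$ ($l{\left(U,s \right)} = \left(-3\right) \left(-2\right) = 6$)
$F = -12$ ($F = \left(-2\right) 6 = -12$)
$Q{\left(D,f \right)} = -2 + D + 2 f + D f$ ($Q{\left(D,f \right)} = -2 + \left(\left(D f + 2 f\right) + D\right) = -2 + \left(\left(2 f + D f\right) + D\right) = -2 + \left(D + 2 f + D f\right) = -2 + D + 2 f + D f$)
$g Q{\left(F,-5 \right)} = 350 \left(-2 - 12 + 2 \left(-5\right) - -60\right) = 350 \left(-2 - 12 - 10 + 60\right) = 350 \cdot 36 = 12600$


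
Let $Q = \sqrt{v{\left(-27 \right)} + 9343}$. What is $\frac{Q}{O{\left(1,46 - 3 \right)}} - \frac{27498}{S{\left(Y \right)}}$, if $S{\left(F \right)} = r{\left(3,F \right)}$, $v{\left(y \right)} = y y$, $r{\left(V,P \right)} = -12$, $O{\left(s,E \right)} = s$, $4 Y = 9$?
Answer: $\frac{4583}{2} + 2 \sqrt{2518} \approx 2391.9$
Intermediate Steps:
$Y = \frac{9}{4}$ ($Y = \frac{1}{4} \cdot 9 = \frac{9}{4} \approx 2.25$)
$v{\left(y \right)} = y^{2}$
$S{\left(F \right)} = -12$
$Q = 2 \sqrt{2518}$ ($Q = \sqrt{\left(-27\right)^{2} + 9343} = \sqrt{729 + 9343} = \sqrt{10072} = 2 \sqrt{2518} \approx 100.36$)
$\frac{Q}{O{\left(1,46 - 3 \right)}} - \frac{27498}{S{\left(Y \right)}} = \frac{2 \sqrt{2518}}{1} - \frac{27498}{-12} = 2 \sqrt{2518} \cdot 1 - - \frac{4583}{2} = 2 \sqrt{2518} + \frac{4583}{2} = \frac{4583}{2} + 2 \sqrt{2518}$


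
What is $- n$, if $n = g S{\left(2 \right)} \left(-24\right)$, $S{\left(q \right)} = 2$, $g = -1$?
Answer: $-48$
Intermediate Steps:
$n = 48$ ($n = \left(-1\right) 2 \left(-24\right) = \left(-2\right) \left(-24\right) = 48$)
$- n = \left(-1\right) 48 = -48$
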